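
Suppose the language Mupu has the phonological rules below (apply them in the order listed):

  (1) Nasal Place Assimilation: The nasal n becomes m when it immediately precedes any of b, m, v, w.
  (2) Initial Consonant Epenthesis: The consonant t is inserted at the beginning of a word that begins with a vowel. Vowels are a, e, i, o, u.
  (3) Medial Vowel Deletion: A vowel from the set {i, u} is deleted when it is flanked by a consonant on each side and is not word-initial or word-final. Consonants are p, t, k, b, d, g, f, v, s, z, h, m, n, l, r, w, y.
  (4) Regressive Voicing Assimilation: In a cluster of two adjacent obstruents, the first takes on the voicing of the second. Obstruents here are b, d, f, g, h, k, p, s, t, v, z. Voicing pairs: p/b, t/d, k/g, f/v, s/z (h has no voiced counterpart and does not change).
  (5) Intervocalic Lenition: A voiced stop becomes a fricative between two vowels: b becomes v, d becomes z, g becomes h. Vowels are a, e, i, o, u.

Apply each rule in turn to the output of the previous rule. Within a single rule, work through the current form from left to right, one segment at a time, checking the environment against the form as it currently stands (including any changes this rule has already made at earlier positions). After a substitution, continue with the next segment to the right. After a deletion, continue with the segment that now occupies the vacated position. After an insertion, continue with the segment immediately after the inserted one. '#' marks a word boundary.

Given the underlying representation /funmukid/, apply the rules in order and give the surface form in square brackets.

(1) Nasal Place Assimilation: [funmukid] → [fummukid]
(2) Initial Consonant Epenthesis: no change — [fummukid]
(3) Medial Vowel Deletion: [fummukid] → [fmmkd]
(4) Regressive Voicing Assimilation: [fmmkd] → [fmmgd]
(5) Intervocalic Lenition: no change — [fmmgd]

[fmmgd]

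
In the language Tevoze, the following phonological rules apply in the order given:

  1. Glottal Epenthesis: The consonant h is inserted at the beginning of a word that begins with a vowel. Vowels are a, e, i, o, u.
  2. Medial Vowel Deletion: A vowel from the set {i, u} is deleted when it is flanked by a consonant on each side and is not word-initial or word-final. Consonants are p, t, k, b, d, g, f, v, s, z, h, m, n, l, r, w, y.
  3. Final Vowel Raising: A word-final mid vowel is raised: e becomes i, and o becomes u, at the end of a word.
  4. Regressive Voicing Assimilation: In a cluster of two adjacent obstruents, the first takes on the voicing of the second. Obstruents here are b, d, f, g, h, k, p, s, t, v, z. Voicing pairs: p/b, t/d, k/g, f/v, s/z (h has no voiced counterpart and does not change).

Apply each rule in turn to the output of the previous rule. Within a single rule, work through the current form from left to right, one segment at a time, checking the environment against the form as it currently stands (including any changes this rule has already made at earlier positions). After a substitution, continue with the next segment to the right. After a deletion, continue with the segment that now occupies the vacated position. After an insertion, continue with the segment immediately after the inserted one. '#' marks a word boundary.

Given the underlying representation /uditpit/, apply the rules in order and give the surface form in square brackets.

1 Glottal Epenthesis: [uditpit] → [huditpit]
2 Medial Vowel Deletion: [huditpit] → [hdtpt]
3 Final Vowel Raising: no change — [hdtpt]
4 Regressive Voicing Assimilation: [hdtpt] → [httpt]

[httpt]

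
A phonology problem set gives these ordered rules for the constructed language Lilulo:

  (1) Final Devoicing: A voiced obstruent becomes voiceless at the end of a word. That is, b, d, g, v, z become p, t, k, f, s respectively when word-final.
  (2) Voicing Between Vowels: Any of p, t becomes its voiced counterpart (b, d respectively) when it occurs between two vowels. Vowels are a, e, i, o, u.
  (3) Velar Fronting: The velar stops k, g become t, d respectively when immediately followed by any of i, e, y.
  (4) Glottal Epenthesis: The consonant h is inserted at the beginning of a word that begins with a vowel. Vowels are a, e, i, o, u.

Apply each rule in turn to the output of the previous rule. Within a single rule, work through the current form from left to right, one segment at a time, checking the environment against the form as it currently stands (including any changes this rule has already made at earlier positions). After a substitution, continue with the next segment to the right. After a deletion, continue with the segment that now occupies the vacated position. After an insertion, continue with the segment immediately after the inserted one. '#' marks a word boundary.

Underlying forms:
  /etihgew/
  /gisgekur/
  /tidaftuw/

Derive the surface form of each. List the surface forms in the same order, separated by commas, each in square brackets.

/etihgew/:
  (1) Final Devoicing: no change — [etihgew]
  (2) Voicing Between Vowels: [etihgew] → [edihgew]
  (3) Velar Fronting: [edihgew] → [edihdew]
  (4) Glottal Epenthesis: [edihdew] → [hedihdew]
/gisgekur/:
  (1) Final Devoicing: no change — [gisgekur]
  (2) Voicing Between Vowels: no change — [gisgekur]
  (3) Velar Fronting: [gisgekur] → [disdekur]
  (4) Glottal Epenthesis: no change — [disdekur]
/tidaftuw/:
  (1) Final Devoicing: no change — [tidaftuw]
  (2) Voicing Between Vowels: no change — [tidaftuw]
  (3) Velar Fronting: no change — [tidaftuw]
  (4) Glottal Epenthesis: no change — [tidaftuw]

[hedihdew], [disdekur], [tidaftuw]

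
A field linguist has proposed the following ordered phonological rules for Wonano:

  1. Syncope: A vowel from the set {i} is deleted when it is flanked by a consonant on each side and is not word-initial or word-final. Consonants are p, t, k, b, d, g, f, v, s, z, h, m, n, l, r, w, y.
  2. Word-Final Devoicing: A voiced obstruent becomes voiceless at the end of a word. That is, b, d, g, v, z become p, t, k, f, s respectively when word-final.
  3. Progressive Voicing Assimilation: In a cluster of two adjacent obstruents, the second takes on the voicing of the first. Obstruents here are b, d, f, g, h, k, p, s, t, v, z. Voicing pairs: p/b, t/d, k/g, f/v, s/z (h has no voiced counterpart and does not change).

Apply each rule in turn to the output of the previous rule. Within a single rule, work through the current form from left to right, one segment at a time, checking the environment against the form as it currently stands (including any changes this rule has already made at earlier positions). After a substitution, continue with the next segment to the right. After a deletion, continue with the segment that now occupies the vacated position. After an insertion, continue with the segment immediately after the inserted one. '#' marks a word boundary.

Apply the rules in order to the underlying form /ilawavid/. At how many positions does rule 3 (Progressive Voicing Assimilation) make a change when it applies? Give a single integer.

1 Syncope: [ilawavid] → [ilawavd]
2 Word-Final Devoicing: [ilawavd] → [ilawavt]
3 Progressive Voicing Assimilation: [ilawavt] → [ilawavd]
Rule 3 changed 1 position(s).

1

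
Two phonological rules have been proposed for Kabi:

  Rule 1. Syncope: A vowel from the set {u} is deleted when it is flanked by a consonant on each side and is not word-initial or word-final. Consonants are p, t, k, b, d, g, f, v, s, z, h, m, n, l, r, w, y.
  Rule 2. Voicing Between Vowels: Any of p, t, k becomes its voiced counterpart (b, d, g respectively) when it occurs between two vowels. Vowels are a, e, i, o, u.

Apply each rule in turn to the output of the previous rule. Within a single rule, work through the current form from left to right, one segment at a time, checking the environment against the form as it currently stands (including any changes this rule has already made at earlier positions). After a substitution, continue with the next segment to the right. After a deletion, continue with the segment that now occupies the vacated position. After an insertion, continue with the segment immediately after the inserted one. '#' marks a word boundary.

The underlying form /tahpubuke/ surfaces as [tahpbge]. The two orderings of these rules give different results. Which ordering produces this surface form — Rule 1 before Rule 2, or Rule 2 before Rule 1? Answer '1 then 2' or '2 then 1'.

2 then 1

Order 1 then 2:
  1 Syncope: [tahpubuke] → [tahpbke]
  2 Voicing Between Vowels: no change — [tahpbke]
  result: [tahpbke]
Order 2 then 1:
  2 Voicing Between Vowels: [tahpubuke] → [tahpubuge]
  1 Syncope: [tahpubuge] → [tahpbge]
  result: [tahpbge]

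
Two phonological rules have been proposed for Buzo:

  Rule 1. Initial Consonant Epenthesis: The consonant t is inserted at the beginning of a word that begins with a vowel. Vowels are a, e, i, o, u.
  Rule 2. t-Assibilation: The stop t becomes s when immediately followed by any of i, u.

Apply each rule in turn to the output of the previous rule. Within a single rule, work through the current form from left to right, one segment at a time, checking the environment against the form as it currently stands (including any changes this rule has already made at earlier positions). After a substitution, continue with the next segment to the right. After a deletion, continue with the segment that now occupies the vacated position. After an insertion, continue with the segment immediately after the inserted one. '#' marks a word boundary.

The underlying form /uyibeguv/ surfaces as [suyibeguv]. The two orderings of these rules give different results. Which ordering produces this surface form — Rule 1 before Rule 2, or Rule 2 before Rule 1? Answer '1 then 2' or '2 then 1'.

1 then 2

Order 1 then 2:
  1 Initial Consonant Epenthesis: [uyibeguv] → [tuyibeguv]
  2 t-Assibilation: [tuyibeguv] → [suyibeguv]
  result: [suyibeguv]
Order 2 then 1:
  2 t-Assibilation: no change — [uyibeguv]
  1 Initial Consonant Epenthesis: [uyibeguv] → [tuyibeguv]
  result: [tuyibeguv]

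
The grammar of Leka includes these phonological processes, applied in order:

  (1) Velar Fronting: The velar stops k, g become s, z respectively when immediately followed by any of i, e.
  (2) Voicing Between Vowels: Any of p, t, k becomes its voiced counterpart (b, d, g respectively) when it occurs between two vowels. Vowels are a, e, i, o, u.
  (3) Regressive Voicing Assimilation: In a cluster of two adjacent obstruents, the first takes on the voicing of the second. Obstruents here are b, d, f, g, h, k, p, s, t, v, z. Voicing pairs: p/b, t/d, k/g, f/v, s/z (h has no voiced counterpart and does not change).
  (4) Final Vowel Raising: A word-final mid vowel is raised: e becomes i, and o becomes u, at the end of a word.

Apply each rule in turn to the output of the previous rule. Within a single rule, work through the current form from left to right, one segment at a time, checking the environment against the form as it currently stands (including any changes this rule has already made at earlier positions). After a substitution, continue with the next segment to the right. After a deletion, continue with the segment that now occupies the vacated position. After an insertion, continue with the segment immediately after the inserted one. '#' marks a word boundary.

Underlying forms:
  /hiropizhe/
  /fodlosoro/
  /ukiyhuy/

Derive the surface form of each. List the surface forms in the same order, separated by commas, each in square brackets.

[hirobishi], [fodlosoru], [usiyhuy]

/hiropizhe/:
  (1) Velar Fronting: no change — [hiropizhe]
  (2) Voicing Between Vowels: [hiropizhe] → [hirobizhe]
  (3) Regressive Voicing Assimilation: [hirobizhe] → [hirobishe]
  (4) Final Vowel Raising: [hirobishe] → [hirobishi]
/fodlosoro/:
  (1) Velar Fronting: no change — [fodlosoro]
  (2) Voicing Between Vowels: no change — [fodlosoro]
  (3) Regressive Voicing Assimilation: no change — [fodlosoro]
  (4) Final Vowel Raising: [fodlosoro] → [fodlosoru]
/ukiyhuy/:
  (1) Velar Fronting: [ukiyhuy] → [usiyhuy]
  (2) Voicing Between Vowels: no change — [usiyhuy]
  (3) Regressive Voicing Assimilation: no change — [usiyhuy]
  (4) Final Vowel Raising: no change — [usiyhuy]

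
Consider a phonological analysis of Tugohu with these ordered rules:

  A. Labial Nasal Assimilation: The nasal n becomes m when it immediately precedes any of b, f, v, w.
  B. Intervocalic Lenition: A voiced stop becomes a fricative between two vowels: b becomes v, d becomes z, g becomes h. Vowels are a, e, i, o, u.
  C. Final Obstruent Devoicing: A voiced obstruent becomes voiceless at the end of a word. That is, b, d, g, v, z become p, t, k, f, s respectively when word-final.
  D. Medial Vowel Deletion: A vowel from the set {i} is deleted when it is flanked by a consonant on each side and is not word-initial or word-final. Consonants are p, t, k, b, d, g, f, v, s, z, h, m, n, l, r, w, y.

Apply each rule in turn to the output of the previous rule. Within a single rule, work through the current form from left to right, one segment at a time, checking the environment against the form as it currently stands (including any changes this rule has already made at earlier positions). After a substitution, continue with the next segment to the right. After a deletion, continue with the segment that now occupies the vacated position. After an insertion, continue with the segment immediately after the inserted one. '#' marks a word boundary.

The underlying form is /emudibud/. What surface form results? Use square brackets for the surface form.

A Labial Nasal Assimilation: no change — [emudibud]
B Intervocalic Lenition: [emudibud] → [emuzivud]
C Final Obstruent Devoicing: [emuzivud] → [emuzivut]
D Medial Vowel Deletion: [emuzivut] → [emuzvut]

[emuzvut]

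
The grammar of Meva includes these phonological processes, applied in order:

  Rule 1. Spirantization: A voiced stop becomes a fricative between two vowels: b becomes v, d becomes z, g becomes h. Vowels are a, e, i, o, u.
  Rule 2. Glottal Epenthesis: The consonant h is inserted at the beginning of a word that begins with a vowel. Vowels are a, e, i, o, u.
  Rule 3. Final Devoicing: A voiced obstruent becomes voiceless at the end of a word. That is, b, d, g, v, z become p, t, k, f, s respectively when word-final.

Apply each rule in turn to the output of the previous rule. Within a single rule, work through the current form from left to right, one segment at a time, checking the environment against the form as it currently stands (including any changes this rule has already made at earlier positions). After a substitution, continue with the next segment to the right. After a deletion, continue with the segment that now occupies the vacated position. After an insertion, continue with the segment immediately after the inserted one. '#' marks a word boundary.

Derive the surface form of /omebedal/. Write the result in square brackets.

[homevezal]

Rule 1 Spirantization: [omebedal] → [omevezal]
Rule 2 Glottal Epenthesis: [omevezal] → [homevezal]
Rule 3 Final Devoicing: no change — [homevezal]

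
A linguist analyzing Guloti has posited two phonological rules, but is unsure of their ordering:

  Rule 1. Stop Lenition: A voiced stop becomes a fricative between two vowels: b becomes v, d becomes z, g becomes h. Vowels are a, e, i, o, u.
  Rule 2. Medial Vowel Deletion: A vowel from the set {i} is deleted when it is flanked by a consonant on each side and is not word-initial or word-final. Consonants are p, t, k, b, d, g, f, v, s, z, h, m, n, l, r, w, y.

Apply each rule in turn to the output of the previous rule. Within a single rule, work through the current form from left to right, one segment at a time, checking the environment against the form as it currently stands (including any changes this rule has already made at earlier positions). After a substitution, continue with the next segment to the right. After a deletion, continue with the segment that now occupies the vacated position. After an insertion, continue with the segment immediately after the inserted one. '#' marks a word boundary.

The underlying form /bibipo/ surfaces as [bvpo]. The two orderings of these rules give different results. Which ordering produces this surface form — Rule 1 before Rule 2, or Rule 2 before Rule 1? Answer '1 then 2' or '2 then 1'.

Order 1 then 2:
  1 Stop Lenition: [bibipo] → [bivipo]
  2 Medial Vowel Deletion: [bivipo] → [bvpo]
  result: [bvpo]
Order 2 then 1:
  2 Medial Vowel Deletion: [bibipo] → [bbpo]
  1 Stop Lenition: no change — [bbpo]
  result: [bbpo]

1 then 2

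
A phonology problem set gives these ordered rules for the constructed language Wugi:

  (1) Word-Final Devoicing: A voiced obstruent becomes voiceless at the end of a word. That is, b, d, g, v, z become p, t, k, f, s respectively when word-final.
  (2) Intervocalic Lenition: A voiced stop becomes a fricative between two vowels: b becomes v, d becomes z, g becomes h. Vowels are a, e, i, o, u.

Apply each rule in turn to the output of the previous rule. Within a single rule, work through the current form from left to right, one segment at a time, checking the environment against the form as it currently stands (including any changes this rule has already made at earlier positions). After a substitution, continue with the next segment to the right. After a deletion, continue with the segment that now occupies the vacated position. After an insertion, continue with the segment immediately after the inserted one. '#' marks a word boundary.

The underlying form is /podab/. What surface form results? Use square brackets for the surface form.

(1) Word-Final Devoicing: [podab] → [podap]
(2) Intervocalic Lenition: [podap] → [pozap]

[pozap]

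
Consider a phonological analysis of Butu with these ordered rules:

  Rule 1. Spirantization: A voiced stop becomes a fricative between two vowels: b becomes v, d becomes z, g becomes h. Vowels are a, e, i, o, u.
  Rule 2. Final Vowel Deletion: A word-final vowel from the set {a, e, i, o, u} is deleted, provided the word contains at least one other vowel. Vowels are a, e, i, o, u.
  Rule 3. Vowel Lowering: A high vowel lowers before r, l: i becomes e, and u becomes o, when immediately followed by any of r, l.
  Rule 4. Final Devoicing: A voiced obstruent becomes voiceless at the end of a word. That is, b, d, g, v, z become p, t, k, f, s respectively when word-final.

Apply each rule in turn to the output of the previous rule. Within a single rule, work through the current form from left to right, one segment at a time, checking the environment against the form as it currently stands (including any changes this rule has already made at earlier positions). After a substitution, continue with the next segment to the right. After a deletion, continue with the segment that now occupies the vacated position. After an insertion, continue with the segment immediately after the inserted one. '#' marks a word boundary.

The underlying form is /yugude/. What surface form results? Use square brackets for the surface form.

Rule 1 Spirantization: [yugude] → [yuhuze]
Rule 2 Final Vowel Deletion: [yuhuze] → [yuhuz]
Rule 3 Vowel Lowering: no change — [yuhuz]
Rule 4 Final Devoicing: [yuhuz] → [yuhus]

[yuhus]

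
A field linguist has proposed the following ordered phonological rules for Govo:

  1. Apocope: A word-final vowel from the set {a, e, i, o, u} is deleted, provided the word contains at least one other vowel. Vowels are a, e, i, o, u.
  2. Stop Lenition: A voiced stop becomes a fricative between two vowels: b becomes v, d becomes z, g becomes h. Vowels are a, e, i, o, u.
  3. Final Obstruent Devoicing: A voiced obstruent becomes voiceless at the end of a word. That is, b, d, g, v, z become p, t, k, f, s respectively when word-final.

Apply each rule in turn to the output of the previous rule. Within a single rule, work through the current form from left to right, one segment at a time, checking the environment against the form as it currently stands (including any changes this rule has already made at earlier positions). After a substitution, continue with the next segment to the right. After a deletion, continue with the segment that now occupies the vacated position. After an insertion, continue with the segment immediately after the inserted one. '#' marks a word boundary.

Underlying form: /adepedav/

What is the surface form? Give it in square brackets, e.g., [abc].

1 Apocope: no change — [adepedav]
2 Stop Lenition: [adepedav] → [azepezav]
3 Final Obstruent Devoicing: [azepezav] → [azepezaf]

[azepezaf]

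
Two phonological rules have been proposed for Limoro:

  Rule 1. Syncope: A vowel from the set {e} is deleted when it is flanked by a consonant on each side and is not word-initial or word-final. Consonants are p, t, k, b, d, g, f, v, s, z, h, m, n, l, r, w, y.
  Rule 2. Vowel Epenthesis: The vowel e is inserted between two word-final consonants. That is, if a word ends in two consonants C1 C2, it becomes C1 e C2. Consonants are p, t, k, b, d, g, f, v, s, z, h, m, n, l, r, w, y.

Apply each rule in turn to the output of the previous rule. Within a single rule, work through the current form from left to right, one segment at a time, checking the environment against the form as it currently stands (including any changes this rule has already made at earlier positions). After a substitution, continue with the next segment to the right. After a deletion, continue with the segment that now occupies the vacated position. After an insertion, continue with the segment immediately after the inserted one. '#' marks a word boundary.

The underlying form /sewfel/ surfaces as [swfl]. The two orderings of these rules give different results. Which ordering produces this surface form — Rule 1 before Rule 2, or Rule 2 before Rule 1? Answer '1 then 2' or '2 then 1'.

2 then 1

Order 1 then 2:
  1 Syncope: [sewfel] → [swfl]
  2 Vowel Epenthesis: [swfl] → [swfel]
  result: [swfel]
Order 2 then 1:
  2 Vowel Epenthesis: no change — [sewfel]
  1 Syncope: [sewfel] → [swfl]
  result: [swfl]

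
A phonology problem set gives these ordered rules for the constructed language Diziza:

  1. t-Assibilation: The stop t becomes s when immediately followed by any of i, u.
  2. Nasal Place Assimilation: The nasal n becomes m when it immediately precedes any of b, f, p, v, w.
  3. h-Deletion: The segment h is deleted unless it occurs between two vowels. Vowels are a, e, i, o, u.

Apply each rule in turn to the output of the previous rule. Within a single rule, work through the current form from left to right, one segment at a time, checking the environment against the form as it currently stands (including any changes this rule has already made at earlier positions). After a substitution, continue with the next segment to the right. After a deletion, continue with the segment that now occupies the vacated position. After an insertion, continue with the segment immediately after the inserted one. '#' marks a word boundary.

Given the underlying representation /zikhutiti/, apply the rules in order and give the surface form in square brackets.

1 t-Assibilation: [zikhutiti] → [zikhusisi]
2 Nasal Place Assimilation: no change — [zikhusisi]
3 h-Deletion: [zikhusisi] → [zikusisi]

[zikusisi]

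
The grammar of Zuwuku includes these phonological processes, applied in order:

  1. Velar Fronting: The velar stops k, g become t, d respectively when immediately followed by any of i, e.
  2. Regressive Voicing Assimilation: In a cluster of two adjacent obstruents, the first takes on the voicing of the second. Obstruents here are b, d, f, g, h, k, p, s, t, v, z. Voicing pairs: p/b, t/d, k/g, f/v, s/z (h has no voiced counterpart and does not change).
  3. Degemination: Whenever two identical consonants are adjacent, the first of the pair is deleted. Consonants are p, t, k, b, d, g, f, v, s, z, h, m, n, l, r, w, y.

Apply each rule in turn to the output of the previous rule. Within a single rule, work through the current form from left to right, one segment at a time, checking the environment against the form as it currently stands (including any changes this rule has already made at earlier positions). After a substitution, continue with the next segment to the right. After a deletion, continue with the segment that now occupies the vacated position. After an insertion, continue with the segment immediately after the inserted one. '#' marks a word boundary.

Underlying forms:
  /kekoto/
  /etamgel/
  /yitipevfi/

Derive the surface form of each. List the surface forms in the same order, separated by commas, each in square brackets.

/kekoto/:
  1 Velar Fronting: [kekoto] → [tekoto]
  2 Regressive Voicing Assimilation: no change — [tekoto]
  3 Degemination: no change — [tekoto]
/etamgel/:
  1 Velar Fronting: [etamgel] → [etamdel]
  2 Regressive Voicing Assimilation: no change — [etamdel]
  3 Degemination: no change — [etamdel]
/yitipevfi/:
  1 Velar Fronting: no change — [yitipevfi]
  2 Regressive Voicing Assimilation: [yitipevfi] → [yitipeffi]
  3 Degemination: [yitipeffi] → [yitipefi]

[tekoto], [etamdel], [yitipefi]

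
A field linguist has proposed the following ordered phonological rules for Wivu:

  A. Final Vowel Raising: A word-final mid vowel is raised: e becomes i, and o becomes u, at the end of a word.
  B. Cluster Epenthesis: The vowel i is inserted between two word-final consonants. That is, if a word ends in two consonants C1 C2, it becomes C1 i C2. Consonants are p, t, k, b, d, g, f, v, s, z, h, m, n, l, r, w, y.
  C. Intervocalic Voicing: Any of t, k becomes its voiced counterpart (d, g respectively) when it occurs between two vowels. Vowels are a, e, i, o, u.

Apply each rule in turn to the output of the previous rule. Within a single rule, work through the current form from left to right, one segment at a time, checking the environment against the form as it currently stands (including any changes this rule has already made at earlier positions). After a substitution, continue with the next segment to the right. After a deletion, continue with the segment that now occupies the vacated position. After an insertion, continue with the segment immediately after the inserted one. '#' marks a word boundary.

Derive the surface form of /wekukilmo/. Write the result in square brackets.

[wegugilmu]

A Final Vowel Raising: [wekukilmo] → [wekukilmu]
B Cluster Epenthesis: no change — [wekukilmu]
C Intervocalic Voicing: [wekukilmu] → [wegugilmu]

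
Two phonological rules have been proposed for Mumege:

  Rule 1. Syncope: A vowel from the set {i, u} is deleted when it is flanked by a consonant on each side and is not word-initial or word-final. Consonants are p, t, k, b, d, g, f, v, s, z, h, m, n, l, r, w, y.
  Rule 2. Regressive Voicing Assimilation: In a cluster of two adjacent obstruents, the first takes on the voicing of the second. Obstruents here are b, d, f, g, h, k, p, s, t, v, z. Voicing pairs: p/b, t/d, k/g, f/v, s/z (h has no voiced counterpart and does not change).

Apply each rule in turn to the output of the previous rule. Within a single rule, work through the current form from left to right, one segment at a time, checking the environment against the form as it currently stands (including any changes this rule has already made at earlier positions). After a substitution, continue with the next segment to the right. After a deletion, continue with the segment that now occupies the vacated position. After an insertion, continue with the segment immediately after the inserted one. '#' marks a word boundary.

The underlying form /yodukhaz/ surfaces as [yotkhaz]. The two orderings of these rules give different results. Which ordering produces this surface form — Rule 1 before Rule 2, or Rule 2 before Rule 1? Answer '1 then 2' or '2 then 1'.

Order 1 then 2:
  1 Syncope: [yodukhaz] → [yodkhaz]
  2 Regressive Voicing Assimilation: [yodkhaz] → [yotkhaz]
  result: [yotkhaz]
Order 2 then 1:
  2 Regressive Voicing Assimilation: no change — [yodukhaz]
  1 Syncope: [yodukhaz] → [yodkhaz]
  result: [yodkhaz]

1 then 2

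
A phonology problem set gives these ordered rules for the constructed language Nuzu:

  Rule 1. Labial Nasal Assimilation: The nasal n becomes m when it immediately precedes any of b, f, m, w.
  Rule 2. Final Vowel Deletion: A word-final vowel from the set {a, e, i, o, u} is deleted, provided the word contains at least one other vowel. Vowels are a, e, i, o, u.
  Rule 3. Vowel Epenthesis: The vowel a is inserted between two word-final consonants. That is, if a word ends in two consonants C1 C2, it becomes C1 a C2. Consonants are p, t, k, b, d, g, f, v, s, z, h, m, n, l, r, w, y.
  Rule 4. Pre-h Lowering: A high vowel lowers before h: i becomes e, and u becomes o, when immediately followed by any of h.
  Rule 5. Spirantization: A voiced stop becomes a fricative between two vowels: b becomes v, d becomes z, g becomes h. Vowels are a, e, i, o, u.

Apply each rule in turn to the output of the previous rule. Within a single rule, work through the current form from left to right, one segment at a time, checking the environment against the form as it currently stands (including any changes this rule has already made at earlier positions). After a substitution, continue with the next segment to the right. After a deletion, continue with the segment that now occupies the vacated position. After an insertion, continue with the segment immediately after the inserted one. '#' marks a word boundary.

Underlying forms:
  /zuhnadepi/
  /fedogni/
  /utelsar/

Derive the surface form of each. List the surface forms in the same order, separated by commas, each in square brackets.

/zuhnadepi/:
  Rule 1 Labial Nasal Assimilation: no change — [zuhnadepi]
  Rule 2 Final Vowel Deletion: [zuhnadepi] → [zuhnadep]
  Rule 3 Vowel Epenthesis: no change — [zuhnadep]
  Rule 4 Pre-h Lowering: [zuhnadep] → [zohnadep]
  Rule 5 Spirantization: [zohnadep] → [zohnazep]
/fedogni/:
  Rule 1 Labial Nasal Assimilation: no change — [fedogni]
  Rule 2 Final Vowel Deletion: [fedogni] → [fedogn]
  Rule 3 Vowel Epenthesis: [fedogn] → [fedogan]
  Rule 4 Pre-h Lowering: no change — [fedogan]
  Rule 5 Spirantization: [fedogan] → [fezohan]
/utelsar/:
  Rule 1 Labial Nasal Assimilation: no change — [utelsar]
  Rule 2 Final Vowel Deletion: no change — [utelsar]
  Rule 3 Vowel Epenthesis: no change — [utelsar]
  Rule 4 Pre-h Lowering: no change — [utelsar]
  Rule 5 Spirantization: no change — [utelsar]

[zohnazep], [fezohan], [utelsar]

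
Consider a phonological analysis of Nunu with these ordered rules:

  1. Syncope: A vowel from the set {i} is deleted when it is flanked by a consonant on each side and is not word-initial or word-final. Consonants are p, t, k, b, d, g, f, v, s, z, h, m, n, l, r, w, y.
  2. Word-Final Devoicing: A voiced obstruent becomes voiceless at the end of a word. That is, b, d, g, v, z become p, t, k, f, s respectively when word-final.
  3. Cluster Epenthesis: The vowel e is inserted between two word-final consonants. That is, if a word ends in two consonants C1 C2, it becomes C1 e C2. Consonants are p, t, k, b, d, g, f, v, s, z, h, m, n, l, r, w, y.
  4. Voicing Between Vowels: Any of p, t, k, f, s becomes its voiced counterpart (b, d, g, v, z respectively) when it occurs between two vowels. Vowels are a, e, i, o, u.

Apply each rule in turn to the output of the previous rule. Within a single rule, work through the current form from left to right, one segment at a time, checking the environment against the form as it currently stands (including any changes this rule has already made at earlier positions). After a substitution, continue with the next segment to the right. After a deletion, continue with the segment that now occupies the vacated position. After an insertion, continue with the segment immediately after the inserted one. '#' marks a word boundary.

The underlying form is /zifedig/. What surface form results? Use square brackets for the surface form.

1 Syncope: [zifedig] → [zfedg]
2 Word-Final Devoicing: [zfedg] → [zfedk]
3 Cluster Epenthesis: [zfedk] → [zfedek]
4 Voicing Between Vowels: no change — [zfedek]

[zfedek]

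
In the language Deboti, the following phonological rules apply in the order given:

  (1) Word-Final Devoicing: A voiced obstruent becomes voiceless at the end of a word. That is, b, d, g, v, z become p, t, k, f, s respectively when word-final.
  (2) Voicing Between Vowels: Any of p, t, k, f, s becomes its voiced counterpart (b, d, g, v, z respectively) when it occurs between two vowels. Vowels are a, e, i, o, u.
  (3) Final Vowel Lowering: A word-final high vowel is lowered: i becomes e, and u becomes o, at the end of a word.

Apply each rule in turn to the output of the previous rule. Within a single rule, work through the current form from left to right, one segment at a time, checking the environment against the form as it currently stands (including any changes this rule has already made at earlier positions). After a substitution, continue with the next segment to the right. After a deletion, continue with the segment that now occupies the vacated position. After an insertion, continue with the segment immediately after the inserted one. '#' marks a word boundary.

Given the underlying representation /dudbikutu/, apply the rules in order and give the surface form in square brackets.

(1) Word-Final Devoicing: no change — [dudbikutu]
(2) Voicing Between Vowels: [dudbikutu] → [dudbigudu]
(3) Final Vowel Lowering: [dudbigudu] → [dudbigudo]

[dudbigudo]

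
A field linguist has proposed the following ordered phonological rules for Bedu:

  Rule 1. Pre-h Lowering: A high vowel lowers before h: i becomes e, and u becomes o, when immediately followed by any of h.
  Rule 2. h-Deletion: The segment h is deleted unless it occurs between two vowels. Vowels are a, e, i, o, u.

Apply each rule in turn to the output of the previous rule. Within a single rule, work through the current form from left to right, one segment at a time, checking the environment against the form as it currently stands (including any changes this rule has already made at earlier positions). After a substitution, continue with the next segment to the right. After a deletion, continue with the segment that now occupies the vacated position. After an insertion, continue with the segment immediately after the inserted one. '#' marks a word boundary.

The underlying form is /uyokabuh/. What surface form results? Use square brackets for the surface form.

Rule 1 Pre-h Lowering: [uyokabuh] → [uyokaboh]
Rule 2 h-Deletion: [uyokaboh] → [uyokabo]

[uyokabo]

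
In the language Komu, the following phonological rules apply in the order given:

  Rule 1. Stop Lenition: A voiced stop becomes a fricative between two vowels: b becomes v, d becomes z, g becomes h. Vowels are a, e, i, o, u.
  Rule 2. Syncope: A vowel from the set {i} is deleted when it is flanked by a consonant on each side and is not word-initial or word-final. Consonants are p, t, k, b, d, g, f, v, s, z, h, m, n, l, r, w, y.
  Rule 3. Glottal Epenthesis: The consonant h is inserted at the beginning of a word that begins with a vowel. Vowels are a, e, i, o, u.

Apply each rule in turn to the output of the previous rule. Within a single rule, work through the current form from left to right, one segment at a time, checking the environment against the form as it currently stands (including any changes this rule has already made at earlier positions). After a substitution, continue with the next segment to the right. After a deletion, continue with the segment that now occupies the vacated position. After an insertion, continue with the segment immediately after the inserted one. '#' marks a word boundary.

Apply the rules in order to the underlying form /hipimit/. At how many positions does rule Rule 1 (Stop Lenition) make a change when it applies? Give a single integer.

Rule 1 Stop Lenition: no change — [hipimit]
Rule 2 Syncope: [hipimit] → [hpmt]
Rule 3 Glottal Epenthesis: no change — [hpmt]
Rule Rule 1 changed 0 position(s).

0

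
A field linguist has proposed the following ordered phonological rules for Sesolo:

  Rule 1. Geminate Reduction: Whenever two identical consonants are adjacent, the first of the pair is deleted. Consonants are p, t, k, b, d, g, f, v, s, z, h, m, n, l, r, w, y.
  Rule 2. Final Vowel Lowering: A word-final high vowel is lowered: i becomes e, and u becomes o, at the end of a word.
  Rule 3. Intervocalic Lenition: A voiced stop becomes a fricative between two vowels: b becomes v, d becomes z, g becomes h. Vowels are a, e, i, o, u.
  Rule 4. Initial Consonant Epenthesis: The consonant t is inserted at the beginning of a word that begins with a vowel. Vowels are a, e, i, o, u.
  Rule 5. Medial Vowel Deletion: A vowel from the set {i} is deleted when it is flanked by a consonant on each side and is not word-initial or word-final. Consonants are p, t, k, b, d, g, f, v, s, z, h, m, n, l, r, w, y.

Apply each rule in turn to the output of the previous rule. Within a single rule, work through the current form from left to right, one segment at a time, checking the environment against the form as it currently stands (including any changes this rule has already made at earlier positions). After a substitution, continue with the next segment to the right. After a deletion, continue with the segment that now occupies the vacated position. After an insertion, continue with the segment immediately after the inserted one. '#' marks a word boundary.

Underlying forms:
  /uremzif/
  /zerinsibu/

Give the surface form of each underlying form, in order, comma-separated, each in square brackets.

[turemzf], [zernsvo]

/uremzif/:
  Rule 1 Geminate Reduction: no change — [uremzif]
  Rule 2 Final Vowel Lowering: no change — [uremzif]
  Rule 3 Intervocalic Lenition: no change — [uremzif]
  Rule 4 Initial Consonant Epenthesis: [uremzif] → [turemzif]
  Rule 5 Medial Vowel Deletion: [turemzif] → [turemzf]
/zerinsibu/:
  Rule 1 Geminate Reduction: no change — [zerinsibu]
  Rule 2 Final Vowel Lowering: [zerinsibu] → [zerinsibo]
  Rule 3 Intervocalic Lenition: [zerinsibo] → [zerinsivo]
  Rule 4 Initial Consonant Epenthesis: no change — [zerinsivo]
  Rule 5 Medial Vowel Deletion: [zerinsivo] → [zernsvo]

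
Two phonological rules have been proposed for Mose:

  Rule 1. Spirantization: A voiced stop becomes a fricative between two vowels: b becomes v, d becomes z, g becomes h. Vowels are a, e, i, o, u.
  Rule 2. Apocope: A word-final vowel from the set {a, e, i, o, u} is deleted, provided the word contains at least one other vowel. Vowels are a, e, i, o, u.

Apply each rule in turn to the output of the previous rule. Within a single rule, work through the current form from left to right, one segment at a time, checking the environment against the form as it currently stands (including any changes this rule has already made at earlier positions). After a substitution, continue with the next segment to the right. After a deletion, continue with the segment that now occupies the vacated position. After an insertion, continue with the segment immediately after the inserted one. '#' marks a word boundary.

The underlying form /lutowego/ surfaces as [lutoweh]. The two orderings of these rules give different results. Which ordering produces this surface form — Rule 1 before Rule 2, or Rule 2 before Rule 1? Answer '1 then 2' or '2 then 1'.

Order 1 then 2:
  1 Spirantization: [lutowego] → [lutoweho]
  2 Apocope: [lutoweho] → [lutoweh]
  result: [lutoweh]
Order 2 then 1:
  2 Apocope: [lutowego] → [lutoweg]
  1 Spirantization: no change — [lutoweg]
  result: [lutoweg]

1 then 2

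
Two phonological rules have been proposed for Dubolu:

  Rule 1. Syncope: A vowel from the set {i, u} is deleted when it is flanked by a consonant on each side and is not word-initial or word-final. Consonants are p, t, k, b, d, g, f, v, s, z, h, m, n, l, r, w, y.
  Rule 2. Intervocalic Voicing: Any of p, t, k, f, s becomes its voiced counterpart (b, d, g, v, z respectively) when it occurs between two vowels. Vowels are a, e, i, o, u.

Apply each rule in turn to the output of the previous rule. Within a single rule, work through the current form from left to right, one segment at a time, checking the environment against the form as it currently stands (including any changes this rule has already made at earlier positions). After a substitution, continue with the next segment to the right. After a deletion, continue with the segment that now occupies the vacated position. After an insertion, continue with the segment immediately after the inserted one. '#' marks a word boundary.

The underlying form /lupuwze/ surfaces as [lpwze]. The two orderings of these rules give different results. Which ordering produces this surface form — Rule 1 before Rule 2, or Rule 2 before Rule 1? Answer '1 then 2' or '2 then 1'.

1 then 2

Order 1 then 2:
  1 Syncope: [lupuwze] → [lpwze]
  2 Intervocalic Voicing: no change — [lpwze]
  result: [lpwze]
Order 2 then 1:
  2 Intervocalic Voicing: [lupuwze] → [lubuwze]
  1 Syncope: [lubuwze] → [lbwze]
  result: [lbwze]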